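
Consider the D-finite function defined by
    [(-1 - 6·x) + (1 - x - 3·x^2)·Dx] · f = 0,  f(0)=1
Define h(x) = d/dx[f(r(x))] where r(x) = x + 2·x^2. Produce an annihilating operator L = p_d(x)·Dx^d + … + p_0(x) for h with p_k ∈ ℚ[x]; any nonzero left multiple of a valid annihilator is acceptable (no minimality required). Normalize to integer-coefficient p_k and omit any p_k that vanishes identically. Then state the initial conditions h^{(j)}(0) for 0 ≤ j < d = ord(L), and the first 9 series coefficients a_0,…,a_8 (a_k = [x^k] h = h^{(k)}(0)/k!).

f: a_k = 1, 1, 4, 7, 19, 40, 97, 217, 508, …
Change of var in L_f (x↦r) gives L₀.
h₀' ⇒ L via d/dx closure of L₀.
L = (12 + 102·x + 366·x^2 + 1008·x^3 + 2808·x^4 + 4320·x^5 + 2880·x^6) + (-1 - 9·x - 21·x^2 + 50·x^3 + 360·x^4 + 792·x^5 + 1008·x^6 + 576·x^7)·Dx  (order 1).
h: a_k = 1, 12, 69, 308, 1380, 6054, 25123, 102960, 416115, …
ICs: h(0) = 1.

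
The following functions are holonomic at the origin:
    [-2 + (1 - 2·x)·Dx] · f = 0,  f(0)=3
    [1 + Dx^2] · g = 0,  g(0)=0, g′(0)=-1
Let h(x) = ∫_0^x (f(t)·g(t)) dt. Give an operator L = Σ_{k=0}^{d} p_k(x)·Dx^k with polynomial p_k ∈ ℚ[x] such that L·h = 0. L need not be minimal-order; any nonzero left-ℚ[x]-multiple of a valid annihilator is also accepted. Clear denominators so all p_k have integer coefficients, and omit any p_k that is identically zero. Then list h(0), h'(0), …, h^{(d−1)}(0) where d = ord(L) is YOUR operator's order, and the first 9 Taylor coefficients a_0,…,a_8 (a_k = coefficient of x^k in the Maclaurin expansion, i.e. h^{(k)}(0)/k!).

L = (-1 + 2·x)·Dx + 4·Dx^2 + (-1 + 2·x)·Dx^3  (order 3).
h: a_k = 0, 0, -3/2, -2, -23/8, -23/5, -1841/240, -263/20, -309287/13440, …
ICs: h(0) = 0, h′(0) = 0, h′′(0) = -3.

f: a_k = 3, 6, 12, 24, 48, 96, 192, 384, 768, …
g: a_k = 0, -1, 0, 1/6, 0, -1/120, 0, 1/5040, 0, …
h₀=f·g: eliminate ⇒ L₀, order ≤ 1·2.
h=∫h₀ ⇒ L = L₀·Dx.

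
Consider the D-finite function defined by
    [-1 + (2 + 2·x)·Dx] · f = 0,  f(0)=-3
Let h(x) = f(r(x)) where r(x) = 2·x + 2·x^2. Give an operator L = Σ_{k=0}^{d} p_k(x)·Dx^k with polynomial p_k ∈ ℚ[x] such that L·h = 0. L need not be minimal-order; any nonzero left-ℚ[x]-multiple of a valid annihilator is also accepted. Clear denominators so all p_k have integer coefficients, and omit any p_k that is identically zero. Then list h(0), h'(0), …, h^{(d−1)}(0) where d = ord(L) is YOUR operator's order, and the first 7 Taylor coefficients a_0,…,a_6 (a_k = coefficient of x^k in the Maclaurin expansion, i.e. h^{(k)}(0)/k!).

L = (-1 - 2·x) + (1 + 2·x + 2·x^2)·Dx  (order 1).
h: a_k = -3, -3, -3/2, 3/2, -9/8, 3/8, 9/16, …
ICs: h(0) = -3.

f: a_k = -3, -3/2, 3/8, -3/16, 15/128, -21/256, 63/1024, …
L₀ from L_f via x↦r, Dx↦r'^{-1}Dx.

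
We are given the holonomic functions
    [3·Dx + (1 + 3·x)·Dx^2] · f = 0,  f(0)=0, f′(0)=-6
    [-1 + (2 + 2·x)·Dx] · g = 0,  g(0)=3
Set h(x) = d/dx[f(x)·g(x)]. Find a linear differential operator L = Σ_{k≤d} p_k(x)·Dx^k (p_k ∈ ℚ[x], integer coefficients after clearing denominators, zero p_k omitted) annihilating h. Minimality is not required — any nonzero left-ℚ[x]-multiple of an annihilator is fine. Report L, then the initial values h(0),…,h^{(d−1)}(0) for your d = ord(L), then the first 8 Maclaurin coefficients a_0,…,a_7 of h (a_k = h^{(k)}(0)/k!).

L = (-13 - 6·x + 3·x^2) + (-32 - 56·x + 24·x^3)·Dx + (-4 - 16·x - 8·x^2 + 16·x^3 + 12·x^4)·Dx^2  (order 2).
h: a_k = -18, 36, -459/4, 360, -70947/64, 540567/160, -26213571/2560, 34648749/1120, …
ICs: h(0) = -18, h′(0) = 36.

f: a_k = 0, -6, 9, -18, 81/2, -486/5, 243, -4374/7, …
g: a_k = 3, 3/2, -3/8, 3/16, -15/128, 21/256, -63/1024, 99/2048, …
h₀=f·g: eliminate ⇒ L₀, order ≤ 2·1.
h=h₀': d/dx-closure on L₀ ⇒ L.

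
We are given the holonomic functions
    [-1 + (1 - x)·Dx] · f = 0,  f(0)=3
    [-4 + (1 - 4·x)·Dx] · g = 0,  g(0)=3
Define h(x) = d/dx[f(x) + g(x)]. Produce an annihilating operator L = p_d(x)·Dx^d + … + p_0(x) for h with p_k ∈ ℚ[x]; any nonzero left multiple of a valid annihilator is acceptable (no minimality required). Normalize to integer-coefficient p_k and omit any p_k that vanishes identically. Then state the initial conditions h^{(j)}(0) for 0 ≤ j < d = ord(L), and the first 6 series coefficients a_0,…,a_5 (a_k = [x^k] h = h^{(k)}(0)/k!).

f: a_k = 3, 3, 3, 3, 3, 3, …
g: a_k = 3, 12, 48, 192, 768, 3072, …
L₀ := lclm(L_f,L_g); ord L₀ ≤ 1+1.
h=h₀': d/dx-closure on L₀ ⇒ L.
L = 24 + (-15 + 24·x)·Dx + (1 - 5·x + 4·x^2)·Dx^2  (order 2).
h: a_k = 15, 102, 585, 3084, 15375, 73746, …
ICs: h(0) = 15, h′(0) = 102.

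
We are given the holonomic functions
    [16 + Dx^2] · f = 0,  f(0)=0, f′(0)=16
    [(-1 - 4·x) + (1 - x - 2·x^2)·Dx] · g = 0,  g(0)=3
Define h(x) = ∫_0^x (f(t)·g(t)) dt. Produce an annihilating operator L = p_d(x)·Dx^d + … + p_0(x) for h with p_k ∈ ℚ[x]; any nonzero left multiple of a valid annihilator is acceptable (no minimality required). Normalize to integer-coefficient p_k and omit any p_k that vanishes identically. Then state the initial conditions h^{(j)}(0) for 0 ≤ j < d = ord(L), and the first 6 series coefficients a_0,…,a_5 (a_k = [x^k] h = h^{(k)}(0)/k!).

f: a_k = 0, 16, 0, -128/3, 0, 512/15, …
g: a_k = 3, 3, 9, 15, 33, 63, …
f·g: L₀ = L_f ⊗_s L_g, ord ≤ 2·1.
∫: right-multiply L₀ by Dx.
L = (-12 + 16·x + 32·x^2)·Dx + (2 + 8·x)·Dx^2 + (-1 + x + 2·x^2)·Dx^3  (order 3).
h: a_k = 0, 0, 24, 16, 4, 112/5, …
ICs: h(0) = 0, h′(0) = 0, h′′(0) = 48.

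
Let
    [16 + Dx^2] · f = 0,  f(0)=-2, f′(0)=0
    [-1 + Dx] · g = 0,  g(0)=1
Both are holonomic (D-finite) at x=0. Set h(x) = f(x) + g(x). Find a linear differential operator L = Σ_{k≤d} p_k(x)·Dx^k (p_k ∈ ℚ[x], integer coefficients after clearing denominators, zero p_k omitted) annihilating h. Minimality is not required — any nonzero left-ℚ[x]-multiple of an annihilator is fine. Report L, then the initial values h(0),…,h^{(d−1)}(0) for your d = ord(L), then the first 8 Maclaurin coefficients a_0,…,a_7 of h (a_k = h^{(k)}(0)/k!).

L = -16 + 16·Dx - Dx^2 + Dx^3  (order 3).
h: a_k = -1, 1, 33/2, 1/6, -511/24, 1/120, 2731/240, 1/5040, …
ICs: h(0) = -1, h′(0) = 1, h′′(0) = 33.

f: a_k = -2, 0, 16, 0, -64/3, 0, 512/45, 0, …
g: a_k = 1, 1, 1/2, 1/6, 1/24, 1/120, 1/720, 1/5040, …
f+g: L₀ = lclm(L_f,L_g), ord ≤ 2+1.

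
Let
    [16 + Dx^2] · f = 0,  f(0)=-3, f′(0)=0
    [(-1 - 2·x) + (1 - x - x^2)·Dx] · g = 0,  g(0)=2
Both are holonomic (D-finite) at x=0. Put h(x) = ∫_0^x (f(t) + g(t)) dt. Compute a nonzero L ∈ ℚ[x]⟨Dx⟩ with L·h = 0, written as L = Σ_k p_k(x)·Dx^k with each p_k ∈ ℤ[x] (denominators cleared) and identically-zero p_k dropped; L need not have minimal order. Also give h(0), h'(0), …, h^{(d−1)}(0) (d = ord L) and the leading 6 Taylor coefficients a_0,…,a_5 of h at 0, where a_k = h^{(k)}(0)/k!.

L = (-272 - 384·x + 352·x^2 - 192·x^3 - 640·x^4 - 256·x^5)·Dx + (160 - 368·x - 32·x^2 + 544·x^3 - 48·x^4 - 384·x^5 - 128·x^6)·Dx^2 + (-17 - 24·x + 22·x^2 - 12·x^3 - 40·x^4 - 16·x^5)·Dx^3 + (10 - 23·x - 2·x^2 + 34·x^3 - 3·x^4 - 24·x^5 - 8·x^6)·Dx^4  (order 4).
h: a_k = 0, -1, 1, 28/3, 3/2, -22/5, …
ICs: h(0) = 0, h′(0) = -1, h′′(0) = 2, h′′′(0) = 56.

f: a_k = -3, 0, 24, 0, -32, 0, …
g: a_k = 2, 2, 4, 6, 10, 16, …
Weyl lclm of L_f,L_g ⇒ L₀ (ord ≤ 3).
h=∫₀ˣh₀: take L = L₀·Dx.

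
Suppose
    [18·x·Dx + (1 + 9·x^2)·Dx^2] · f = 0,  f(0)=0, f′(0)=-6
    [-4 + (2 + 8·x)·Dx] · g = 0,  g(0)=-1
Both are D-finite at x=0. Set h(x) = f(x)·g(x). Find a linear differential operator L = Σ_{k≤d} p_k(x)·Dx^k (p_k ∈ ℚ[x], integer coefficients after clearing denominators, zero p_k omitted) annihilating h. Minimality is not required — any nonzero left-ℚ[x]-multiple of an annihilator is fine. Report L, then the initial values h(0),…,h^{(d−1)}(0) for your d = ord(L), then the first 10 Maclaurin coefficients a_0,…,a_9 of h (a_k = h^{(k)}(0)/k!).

L = (12 - 36·x - 36·x^2) + (-4 + 2·x + 108·x^2 + 144·x^3)·Dx + (1 + 8·x + 25·x^2 + 72·x^3 + 144·x^4)·Dx^2  (order 2).
h: a_k = 0, 6, 12, -30, -12, 366/5, 1452/5, -40014/35, 7668/35, 7110/7, …
ICs: h(0) = 0, h′(0) = 6.

f: a_k = 0, -6, 0, 18, 0, -486/5, 0, 4374/7, 0, -4374, …
g: a_k = -1, -2, 2, -4, 10, -28, 84, -264, 858, -2860, …
h₀=f·g: eliminate ⇒ L₀, order ≤ 2·1.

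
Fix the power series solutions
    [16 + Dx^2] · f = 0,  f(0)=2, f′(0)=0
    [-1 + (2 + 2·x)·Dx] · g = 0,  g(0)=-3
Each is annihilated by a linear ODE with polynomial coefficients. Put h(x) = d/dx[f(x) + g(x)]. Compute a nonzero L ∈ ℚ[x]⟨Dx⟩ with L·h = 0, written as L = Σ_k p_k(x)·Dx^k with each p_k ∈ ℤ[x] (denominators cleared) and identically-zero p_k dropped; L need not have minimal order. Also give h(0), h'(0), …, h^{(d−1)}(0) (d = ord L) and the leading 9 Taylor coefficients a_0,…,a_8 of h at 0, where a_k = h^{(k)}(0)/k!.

f: a_k = 2, 0, -16, 0, 64/3, 0, -512/45, 0, 1024/315, …
g: a_k = -3, -3/2, 3/8, -3/16, 15/128, -21/256, 63/1024, -99/2048, 1287/32768, …
Weyl lclm of L_f,L_g ⇒ L₀ (ord ≤ 3).
Differentiate: ansatz ord ≤ ord L₀ ⇒ L.
L = (-1264 - 2048·x - 1024·x^2) + (-2144 - 6240·x - 6144·x^2 - 2048·x^3)·Dx + (-79 - 128·x - 64·x^2)·Dx^2 + (-134 - 390·x - 384·x^2 - 128·x^3)·Dx^3  (order 3).
h: a_k = -3/2, -125/4, -9/16, 8237/96, -105/256, -521453/7680, -693/2048, 33959837/1290240, -19305/65536, …
ICs: h(0) = -3/2, h′(0) = -125/4, h′′(0) = -9/8.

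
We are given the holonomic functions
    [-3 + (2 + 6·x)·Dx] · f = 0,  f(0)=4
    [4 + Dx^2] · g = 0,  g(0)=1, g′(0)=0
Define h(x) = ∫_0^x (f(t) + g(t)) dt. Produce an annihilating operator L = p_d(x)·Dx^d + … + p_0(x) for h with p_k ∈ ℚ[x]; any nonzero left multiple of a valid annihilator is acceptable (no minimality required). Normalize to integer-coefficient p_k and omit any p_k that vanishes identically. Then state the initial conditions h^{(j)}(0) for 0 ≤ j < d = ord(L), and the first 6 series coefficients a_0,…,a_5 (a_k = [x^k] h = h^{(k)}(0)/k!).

f: a_k = 4, 6, -9/2, 27/4, -405/32, 1701/64, …
g: a_k = 1, 0, -2, 0, 2/3, 0, …
Sum ⇒ L₀ = lclm(L_f,L_g) in ℚ(x)⟨Dx⟩.
Integrate: L := L₀·Dx.
L = (-516 - 1152·x - 1728·x^2)·Dx + (56 + 936·x + 3456·x^2 + 3456·x^3)·Dx^2 + (-129 - 288·x - 432·x^2)·Dx^3 + (14 + 234·x + 864·x^2 + 864·x^3)·Dx^4  (order 4).
h: a_k = 0, 5, 3, -13/6, 27/16, -1151/480, …
ICs: h(0) = 0, h′(0) = 5, h′′(0) = 6, h′′′(0) = -13.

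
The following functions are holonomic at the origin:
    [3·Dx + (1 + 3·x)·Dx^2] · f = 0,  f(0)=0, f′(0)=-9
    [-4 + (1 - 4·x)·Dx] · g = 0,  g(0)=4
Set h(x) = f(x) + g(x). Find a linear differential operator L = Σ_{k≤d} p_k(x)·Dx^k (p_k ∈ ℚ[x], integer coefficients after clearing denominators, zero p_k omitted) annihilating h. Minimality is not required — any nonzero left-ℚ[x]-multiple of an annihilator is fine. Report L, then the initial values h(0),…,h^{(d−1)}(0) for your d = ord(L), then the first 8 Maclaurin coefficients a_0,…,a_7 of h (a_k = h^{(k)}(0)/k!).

f: a_k = 0, -9, 27/2, -27, 243/4, -729/5, 729/2, -6561/7, …
g: a_k = 4, 16, 64, 256, 1024, 4096, 16384, 65536, …
L₀ := lclm(L_f,L_g); ord L₀ ≤ 2+1.
L = (-432 - 288·x)·Dx + (-78 - 720·x - 576·x^2)·Dx^2 + (11 + x - 144·x^2 - 144·x^3)·Dx^3  (order 3).
h: a_k = 4, 7, 155/2, 229, 4339/4, 19751/5, 33497/2, 452191/7, …
ICs: h(0) = 4, h′(0) = 7, h′′(0) = 155.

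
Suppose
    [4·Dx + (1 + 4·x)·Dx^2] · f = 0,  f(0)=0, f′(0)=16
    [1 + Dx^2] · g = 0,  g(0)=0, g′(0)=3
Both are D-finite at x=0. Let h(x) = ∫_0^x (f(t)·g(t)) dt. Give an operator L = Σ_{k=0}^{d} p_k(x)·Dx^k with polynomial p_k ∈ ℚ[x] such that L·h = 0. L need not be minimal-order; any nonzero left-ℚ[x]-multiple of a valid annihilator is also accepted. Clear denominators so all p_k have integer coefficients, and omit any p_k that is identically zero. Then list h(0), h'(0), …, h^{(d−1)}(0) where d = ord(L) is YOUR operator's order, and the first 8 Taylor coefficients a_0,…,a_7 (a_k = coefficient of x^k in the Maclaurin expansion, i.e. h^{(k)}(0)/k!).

f: a_k = 0, 16, -32, 256/3, -256, 4096/5, -8192/3, 65536/7, …
g: a_k = 0, 3, 0, -1/2, 0, 1/40, 0, -1/1680, …
L₀ := L_f ⊗_s L_g (sym. prod.), ord ≤ 4.
Integrate: L := L₀·Dx.
L = (-147 - 144·x - 224·x^2 + 256·x^3 + 256·x^4)·Dx + (-56 - 160·x + 384·x^2 + 512·x^3)·Dx^2 + (-150 - 160·x - 192·x^2 + 512·x^3 + 512·x^4)·Dx^3 + (-56 - 160·x + 384·x^2 + 512·x^3)·Dx^4 + (-3 - 16·x + 32·x^2 + 256·x^3 + 256·x^4)·Dx^5  (order 5).
h: a_k = 0, 0, 0, 16, -24, 248/5, -376/3, 7246/21, …
ICs: h(0) = 0, h′(0) = 0, h′′(0) = 0, h′′′(0) = 96, h′′′′(0) = -576.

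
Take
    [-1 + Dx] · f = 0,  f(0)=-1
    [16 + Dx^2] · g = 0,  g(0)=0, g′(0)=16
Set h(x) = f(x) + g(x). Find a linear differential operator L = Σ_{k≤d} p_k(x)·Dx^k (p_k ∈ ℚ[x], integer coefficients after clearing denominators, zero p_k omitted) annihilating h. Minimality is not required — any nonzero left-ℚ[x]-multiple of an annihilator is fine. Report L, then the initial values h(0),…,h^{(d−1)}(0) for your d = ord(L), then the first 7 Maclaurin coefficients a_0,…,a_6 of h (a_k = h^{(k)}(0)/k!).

L = -16 + 16·Dx - Dx^2 + Dx^3  (order 3).
h: a_k = -1, 15, -1/2, -257/6, -1/24, 273/8, -1/720, …
ICs: h(0) = -1, h′(0) = 15, h′′(0) = -1.

f: a_k = -1, -1, -1/2, -1/6, -1/24, -1/120, -1/720, …
g: a_k = 0, 16, 0, -128/3, 0, 512/15, 0, …
Weyl lclm of L_f,L_g ⇒ L₀ (ord ≤ 3).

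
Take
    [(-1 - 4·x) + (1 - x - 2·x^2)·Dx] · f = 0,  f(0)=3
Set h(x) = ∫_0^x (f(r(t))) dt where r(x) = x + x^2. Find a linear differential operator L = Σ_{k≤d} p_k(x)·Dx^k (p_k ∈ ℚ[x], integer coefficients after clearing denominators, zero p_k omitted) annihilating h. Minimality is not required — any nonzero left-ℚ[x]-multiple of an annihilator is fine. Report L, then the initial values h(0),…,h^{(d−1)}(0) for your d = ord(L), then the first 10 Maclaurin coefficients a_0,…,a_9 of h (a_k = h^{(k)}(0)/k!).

L = (1 + 6·x + 12·x^2 + 8·x^3)·Dx + (-1 + x + 3·x^2 + 4·x^3 + 2·x^4)·Dx^2  (order 2).
h: a_k = 0, 3, 3/2, 4, 33/4, 87/5, 40, 657/7, 1791/8, 544, …
ICs: h(0) = 0, h′(0) = 3.

f: a_k = 3, 3, 9, 15, 33, 63, 129, 255, 513, 1023, …
Substitute x→r, Dx→(1/r')Dx; clear ⇒ L₀.
h=∫h₀ ⇒ L = L₀·Dx.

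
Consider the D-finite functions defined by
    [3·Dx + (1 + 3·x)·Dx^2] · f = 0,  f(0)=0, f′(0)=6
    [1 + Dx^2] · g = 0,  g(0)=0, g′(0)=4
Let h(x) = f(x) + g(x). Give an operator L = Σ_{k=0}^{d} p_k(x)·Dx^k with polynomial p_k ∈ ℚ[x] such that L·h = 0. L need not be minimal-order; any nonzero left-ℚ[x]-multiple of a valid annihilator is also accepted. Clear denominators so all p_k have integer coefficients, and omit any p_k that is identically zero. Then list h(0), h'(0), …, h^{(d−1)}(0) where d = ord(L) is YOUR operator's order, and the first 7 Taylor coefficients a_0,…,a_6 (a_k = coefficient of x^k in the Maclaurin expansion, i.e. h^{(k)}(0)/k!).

L = (165 + 18·x + 27·x^2)·Dx + (19 + 63·x + 27·x^2 + 27·x^3)·Dx^2 + (165 + 18·x + 27·x^2)·Dx^3 + (19 + 63·x + 27·x^2 + 27·x^3)·Dx^4  (order 4).
h: a_k = 0, 10, -9, 52/3, -81/2, 2917/30, -243, …
ICs: h(0) = 0, h′(0) = 10, h′′(0) = -18, h′′′(0) = 104.

f: a_k = 0, 6, -9, 18, -81/2, 486/5, -243, …
g: a_k = 0, 4, 0, -2/3, 0, 1/30, 0, …
Sum ⇒ L₀ = lclm(L_f,L_g) in ℚ(x)⟨Dx⟩.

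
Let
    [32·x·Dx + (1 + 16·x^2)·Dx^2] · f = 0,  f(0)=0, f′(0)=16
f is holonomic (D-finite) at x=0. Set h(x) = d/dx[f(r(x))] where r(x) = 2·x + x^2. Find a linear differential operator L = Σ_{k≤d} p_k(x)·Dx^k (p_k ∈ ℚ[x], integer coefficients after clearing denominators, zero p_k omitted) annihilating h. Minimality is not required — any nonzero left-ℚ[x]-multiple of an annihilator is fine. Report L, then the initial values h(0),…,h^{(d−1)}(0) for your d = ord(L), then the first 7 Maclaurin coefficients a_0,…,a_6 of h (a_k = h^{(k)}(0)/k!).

L = (-1 + 128·x + 256·x^2 + 192·x^3 + 48·x^4) + (1 + x + 64·x^2 + 128·x^3 + 80·x^4 + 16·x^5)·Dx  (order 1).
h: a_k = 32, 32, -2048, -4096, 128512, 392704, -7929856, …
ICs: h(0) = 32.

f: a_k = 0, 16, 0, -256/3, 0, 4096/5, 0, …
f∘r: x↦r, Dx↦Dx/r' in L_f ⇒ L₀.
h₀' ⇒ L via d/dx closure of L₀.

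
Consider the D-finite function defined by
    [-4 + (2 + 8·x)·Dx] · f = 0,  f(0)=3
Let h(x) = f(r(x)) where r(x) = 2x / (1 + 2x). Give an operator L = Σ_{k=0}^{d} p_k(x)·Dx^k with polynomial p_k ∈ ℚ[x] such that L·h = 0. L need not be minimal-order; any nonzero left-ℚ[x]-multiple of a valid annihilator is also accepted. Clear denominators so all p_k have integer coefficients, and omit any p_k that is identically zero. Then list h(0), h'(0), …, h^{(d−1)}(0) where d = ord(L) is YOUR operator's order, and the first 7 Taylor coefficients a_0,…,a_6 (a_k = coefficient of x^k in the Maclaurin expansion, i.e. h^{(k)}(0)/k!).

L = -4 + (1 + 12·x + 20·x^2)·Dx  (order 1).
h: a_k = 3, 12, -48, 240, -1440, 9792, -72192, …
ICs: h(0) = 3.

f: a_k = 3, 6, -6, 12, -30, 84, -252, …
L₀ from L_f via x↦r, Dx↦r'^{-1}Dx.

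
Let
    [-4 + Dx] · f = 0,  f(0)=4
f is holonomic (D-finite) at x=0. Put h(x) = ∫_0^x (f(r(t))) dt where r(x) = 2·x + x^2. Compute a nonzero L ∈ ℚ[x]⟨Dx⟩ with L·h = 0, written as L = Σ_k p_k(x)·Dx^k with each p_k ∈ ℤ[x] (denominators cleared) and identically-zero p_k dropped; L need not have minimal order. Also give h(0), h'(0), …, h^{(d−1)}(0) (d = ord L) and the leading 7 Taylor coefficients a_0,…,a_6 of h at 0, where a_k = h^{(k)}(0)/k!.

L = (-8 - 8·x)·Dx + Dx^2  (order 2).
h: a_k = 0, 4, 16, 48, 352/3, 736/3, 6784/15, …
ICs: h(0) = 0, h′(0) = 4.

f: a_k = 4, 16, 32, 128/3, 128/3, 512/15, 1024/45, …
Substitute x→r, Dx→(1/r')Dx; clear ⇒ L₀.
h=∫h₀ ⇒ L = L₀·Dx.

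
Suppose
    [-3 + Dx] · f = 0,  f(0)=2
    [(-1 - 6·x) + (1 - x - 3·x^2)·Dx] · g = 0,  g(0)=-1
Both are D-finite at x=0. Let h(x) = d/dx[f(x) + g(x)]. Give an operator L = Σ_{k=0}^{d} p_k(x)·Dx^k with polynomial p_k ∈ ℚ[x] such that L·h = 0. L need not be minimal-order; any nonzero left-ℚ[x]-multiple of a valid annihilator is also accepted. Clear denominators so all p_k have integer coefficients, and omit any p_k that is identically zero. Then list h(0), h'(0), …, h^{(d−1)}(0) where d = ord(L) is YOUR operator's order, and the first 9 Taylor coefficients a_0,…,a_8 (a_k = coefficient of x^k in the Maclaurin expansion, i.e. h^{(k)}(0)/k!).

f: a_k = 2, 6, 9, 9, 27/4, 81/20, 81/40, 243/280, 729/2240, …
g: a_k = -1, -1, -4, -7, -19, -40, -97, -217, -508, …
Weyl lclm of L_f,L_g ⇒ L₀ (ord ≤ 2).
Derive L from L₀ (diff closure).
L = (54 + 774·x + 864·x^2 + 2916·x^3 + 1458·x^4) + (-33 - 252·x - 477·x^2 - 864·x^3 + 405·x^4 + 486·x^5)·Dx + (5 - 2·x + 63·x^2 - 36·x^3 - 297·x^4 - 162·x^5)·Dx^2  (order 2).
h: a_k = 5, 10, 6, -49, -719/4, -11397/20, -60517/40, -1137191/280, -23363253/2240, …
ICs: h(0) = 5, h′(0) = 10.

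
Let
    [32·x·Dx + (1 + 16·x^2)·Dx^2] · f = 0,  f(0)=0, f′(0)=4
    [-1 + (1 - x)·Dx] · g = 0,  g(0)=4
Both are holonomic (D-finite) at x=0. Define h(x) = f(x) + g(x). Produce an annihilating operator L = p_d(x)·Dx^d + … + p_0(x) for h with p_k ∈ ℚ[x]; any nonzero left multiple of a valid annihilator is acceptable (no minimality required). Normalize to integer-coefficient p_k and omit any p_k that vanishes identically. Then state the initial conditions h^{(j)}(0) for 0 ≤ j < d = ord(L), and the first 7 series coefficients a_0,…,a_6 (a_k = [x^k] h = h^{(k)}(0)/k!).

L = (32 - 128·x - 1536·x^2)·Dx + (-19 + 32·x + 656·x^2 - 1536·x^3)·Dx^2 + (1 + 15·x + 240·x^3 - 256·x^4)·Dx^3  (order 3).
h: a_k = 4, 8, 4, -52/3, 4, 1044/5, 4, …
ICs: h(0) = 4, h′(0) = 8, h′′(0) = 8.

f: a_k = 0, 4, 0, -64/3, 0, 1024/5, 0, …
g: a_k = 4, 4, 4, 4, 4, 4, 4, …
h₀=f+g: left-lcm gives L₀, ord ≤ 3.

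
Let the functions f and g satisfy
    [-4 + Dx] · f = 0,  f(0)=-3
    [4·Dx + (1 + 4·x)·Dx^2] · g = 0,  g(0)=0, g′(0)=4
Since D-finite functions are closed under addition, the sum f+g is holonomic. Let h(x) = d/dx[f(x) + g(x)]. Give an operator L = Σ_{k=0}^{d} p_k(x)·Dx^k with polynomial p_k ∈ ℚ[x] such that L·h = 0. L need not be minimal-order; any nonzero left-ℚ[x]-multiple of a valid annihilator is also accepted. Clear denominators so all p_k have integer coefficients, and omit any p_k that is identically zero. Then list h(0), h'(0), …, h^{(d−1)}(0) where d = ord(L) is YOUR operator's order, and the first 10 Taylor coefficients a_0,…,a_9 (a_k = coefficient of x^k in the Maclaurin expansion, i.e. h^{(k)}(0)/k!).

L = (-24 - 32·x) + (2 - 16·x - 32·x^2)·Dx + (1 + 6·x + 8·x^2)·Dx^2  (order 2).
h: a_k = -8, -64, -32, -384, 896, -20992/5, 244736/15, -6885376/105, 27523072/105, -990912512/945, …
ICs: h(0) = -8, h′(0) = -64.

f: a_k = -3, -12, -24, -32, -32, -128/5, -256/15, -1024/105, -512/105, -2048/945, …
g: a_k = 0, 4, -8, 64/3, -64, 1024/5, -2048/3, 16384/7, -8192, 262144/9, …
h₀=f+g: left-lcm gives L₀, ord ≤ 3.
Derive L from L₀ (diff closure).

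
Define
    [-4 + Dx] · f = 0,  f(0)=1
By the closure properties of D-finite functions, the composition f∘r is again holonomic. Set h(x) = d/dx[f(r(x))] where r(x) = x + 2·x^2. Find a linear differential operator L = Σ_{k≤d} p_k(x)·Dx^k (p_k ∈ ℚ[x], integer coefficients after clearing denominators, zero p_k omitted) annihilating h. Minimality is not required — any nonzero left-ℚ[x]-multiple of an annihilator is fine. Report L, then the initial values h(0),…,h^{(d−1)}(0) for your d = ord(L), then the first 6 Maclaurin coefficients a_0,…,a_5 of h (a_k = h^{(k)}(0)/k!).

f: a_k = 1, 4, 8, 32/3, 32/3, 128/15, …
L₀ from L_f via x↦r, Dx↦r'^{-1}Dx.
h=h₀': d/dx-closure on L₀ ⇒ L.
L = (8 + 32·x + 64·x^2) + (-1 - 4·x)·Dx  (order 1).
h: a_k = 4, 32, 128, 1280/3, 3328/3, 38912/15, …
ICs: h(0) = 4.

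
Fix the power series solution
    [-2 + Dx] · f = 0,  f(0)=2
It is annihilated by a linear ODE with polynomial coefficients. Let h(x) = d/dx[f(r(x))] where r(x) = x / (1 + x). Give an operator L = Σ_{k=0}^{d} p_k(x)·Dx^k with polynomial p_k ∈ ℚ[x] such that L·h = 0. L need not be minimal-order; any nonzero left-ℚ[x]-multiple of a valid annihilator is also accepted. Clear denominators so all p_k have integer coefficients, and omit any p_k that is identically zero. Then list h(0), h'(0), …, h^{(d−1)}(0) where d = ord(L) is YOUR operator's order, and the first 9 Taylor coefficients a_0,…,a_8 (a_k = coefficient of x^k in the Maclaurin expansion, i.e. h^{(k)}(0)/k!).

f: a_k = 2, 4, 4, 8/3, 4/3, 8/15, 8/45, 16/315, 4/315, …
L₀ from L_f via x↦r, Dx↦r'^{-1}Dx.
h₀' ⇒ L via d/dx closure of L₀.
L = -2·x + (-1 - 2·x - x^2)·Dx  (order 1).
h: a_k = 4, 0, -4, 16/3, -4, 16/15, 20/9, -512/105, 284/45, …
ICs: h(0) = 4.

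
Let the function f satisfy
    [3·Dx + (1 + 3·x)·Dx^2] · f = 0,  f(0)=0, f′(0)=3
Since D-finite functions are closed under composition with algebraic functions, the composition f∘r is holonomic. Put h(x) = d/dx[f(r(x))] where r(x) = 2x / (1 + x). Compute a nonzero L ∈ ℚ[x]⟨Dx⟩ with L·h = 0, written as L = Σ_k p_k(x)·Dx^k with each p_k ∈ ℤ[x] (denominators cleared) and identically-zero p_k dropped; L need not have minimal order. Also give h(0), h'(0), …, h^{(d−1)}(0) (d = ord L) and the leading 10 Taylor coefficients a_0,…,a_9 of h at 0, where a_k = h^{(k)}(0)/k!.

L = (8 + 14·x) + (1 + 8·x + 7·x^2)·Dx  (order 1).
h: a_k = 6, -48, 342, -2400, 16806, -117648, 823542, -5764800, 40353606, -282475248, …
ICs: h(0) = 6.

f: a_k = 0, 3, -9/2, 9, -81/4, 243/5, -243/2, 2187/7, -6561/8, 2187, …
Change of var in L_f (x↦r) gives L₀.
Differentiate: ansatz ord ≤ ord L₀ ⇒ L.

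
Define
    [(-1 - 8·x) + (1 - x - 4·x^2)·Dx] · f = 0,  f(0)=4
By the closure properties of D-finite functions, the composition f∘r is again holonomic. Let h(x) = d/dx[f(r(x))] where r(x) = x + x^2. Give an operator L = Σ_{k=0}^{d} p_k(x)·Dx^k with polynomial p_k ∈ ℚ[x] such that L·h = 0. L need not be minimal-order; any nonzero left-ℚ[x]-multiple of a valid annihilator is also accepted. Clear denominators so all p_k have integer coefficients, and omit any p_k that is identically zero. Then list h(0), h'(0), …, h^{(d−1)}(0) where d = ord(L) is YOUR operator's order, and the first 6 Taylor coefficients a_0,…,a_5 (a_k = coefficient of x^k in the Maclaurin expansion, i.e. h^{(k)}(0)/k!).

f: a_k = 4, 4, 20, 36, 116, 260, …
L₀ from L_f via x↦r, Dx↦r'^{-1}Dx.
Derive L from L₀ (diff closure).
L = (12 + 78·x + 246·x^2 + 656·x^3 + 1128·x^4 + 960·x^5 + 320·x^6) + (-1 - 9·x - 9·x^2 + 66·x^3 + 220·x^4 + 312·x^5 + 224·x^6 + 64·x^7)·Dx  (order 1).
h: a_k = 4, 48, 228, 976, 4160, 16536, …
ICs: h(0) = 4.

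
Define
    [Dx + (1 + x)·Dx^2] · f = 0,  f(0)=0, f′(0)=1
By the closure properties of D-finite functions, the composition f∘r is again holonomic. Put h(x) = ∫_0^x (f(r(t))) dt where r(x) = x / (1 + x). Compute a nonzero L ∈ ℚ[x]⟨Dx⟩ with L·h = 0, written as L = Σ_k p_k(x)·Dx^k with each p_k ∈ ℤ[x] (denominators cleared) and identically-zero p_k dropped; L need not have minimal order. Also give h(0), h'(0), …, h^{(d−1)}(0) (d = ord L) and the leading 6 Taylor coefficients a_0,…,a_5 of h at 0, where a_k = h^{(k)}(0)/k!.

f: a_k = 0, 1, -1/2, 1/3, -1/4, 1/5, …
L₀ from L_f via x↦r, Dx↦r'^{-1}Dx.
Integrate: L := L₀·Dx.
L = (3 + 4·x)·Dx^2 + (1 + 3·x + 2·x^2)·Dx^3  (order 3).
h: a_k = 0, 0, 1/2, -1/2, 7/12, -3/4, …
ICs: h(0) = 0, h′(0) = 0, h′′(0) = 1.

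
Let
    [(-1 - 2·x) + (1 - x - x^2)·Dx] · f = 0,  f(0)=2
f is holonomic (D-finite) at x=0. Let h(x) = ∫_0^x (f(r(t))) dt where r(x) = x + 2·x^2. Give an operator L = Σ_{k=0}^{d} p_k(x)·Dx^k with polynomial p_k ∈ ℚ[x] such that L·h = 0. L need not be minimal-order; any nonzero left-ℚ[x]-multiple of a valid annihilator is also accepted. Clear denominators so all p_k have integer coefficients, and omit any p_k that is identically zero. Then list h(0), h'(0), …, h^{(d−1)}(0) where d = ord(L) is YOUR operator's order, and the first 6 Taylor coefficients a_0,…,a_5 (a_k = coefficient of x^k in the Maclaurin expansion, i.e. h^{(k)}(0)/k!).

L = (1 + 6·x + 12·x^2 + 16·x^3)·Dx + (-1 + x + 3·x^2 + 4·x^3 + 4·x^4)·Dx^2  (order 2).
h: a_k = 0, 2, 1, 8/3, 11/2, 62/5, …
ICs: h(0) = 0, h′(0) = 2.

f: a_k = 2, 2, 4, 6, 10, 16, …
Change of var in L_f (x↦r) gives L₀.
∫: right-multiply L₀ by Dx.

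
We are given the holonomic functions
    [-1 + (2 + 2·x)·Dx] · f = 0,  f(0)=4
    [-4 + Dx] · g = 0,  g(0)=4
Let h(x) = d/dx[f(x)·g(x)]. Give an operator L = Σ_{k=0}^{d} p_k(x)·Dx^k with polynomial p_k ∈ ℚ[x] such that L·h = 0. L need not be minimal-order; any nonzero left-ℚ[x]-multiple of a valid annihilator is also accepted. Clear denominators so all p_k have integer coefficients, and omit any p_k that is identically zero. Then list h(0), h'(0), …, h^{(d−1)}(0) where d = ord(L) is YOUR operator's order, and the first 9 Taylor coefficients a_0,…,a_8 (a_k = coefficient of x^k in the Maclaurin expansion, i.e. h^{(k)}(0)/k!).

f: a_k = 4, 2, -1/2, 1/4, -5/32, 7/64, -21/256, 33/512, -429/8192, …
g: a_k = 4, 16, 32, 128/3, 128/3, 512/15, 1024/45, 4096/315, 2048/315, …
h₀=f·g: eliminate ⇒ L₀, order ≤ 1·1.
h₀' ⇒ L via d/dx closure of L₀.
L = (79 + 144·x + 64·x^2) + (-18 - 34·x - 16·x^2)·Dx  (order 1).
h: a_k = 72, 316, 683, 1947/2, 49553/48, 417727/480, 389323/640, 29265889/80640, 243638873/1290240, …
ICs: h(0) = 72.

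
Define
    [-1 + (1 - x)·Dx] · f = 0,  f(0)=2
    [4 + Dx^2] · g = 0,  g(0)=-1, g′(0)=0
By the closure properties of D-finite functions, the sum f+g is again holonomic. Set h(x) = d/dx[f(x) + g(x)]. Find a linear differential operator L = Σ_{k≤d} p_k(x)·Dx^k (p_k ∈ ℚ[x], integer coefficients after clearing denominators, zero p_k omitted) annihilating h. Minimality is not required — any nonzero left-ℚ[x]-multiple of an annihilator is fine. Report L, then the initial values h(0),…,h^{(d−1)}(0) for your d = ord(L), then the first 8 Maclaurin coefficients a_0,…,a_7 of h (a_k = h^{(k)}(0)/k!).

f: a_k = 2, 2, 2, 2, 2, 2, 2, 2, …
g: a_k = -1, 0, 2, 0, -2/3, 0, 4/45, 0, …
Weyl lclm of L_f,L_g ⇒ L₀ (ord ≤ 3).
Differentiate: ansatz ord ≤ ord L₀ ⇒ L.
L = (64 - 32·x + 16·x^2) + (-20 + 36·x - 24·x^2 + 8·x^3)·Dx + (16 - 8·x + 4·x^2)·Dx^2 + (-5 + 9·x - 6·x^2 + 2·x^3)·Dx^3  (order 3).
h: a_k = 2, 8, 6, 16/3, 10, 188/15, 14, 5024/315, …
ICs: h(0) = 2, h′(0) = 8, h′′(0) = 12.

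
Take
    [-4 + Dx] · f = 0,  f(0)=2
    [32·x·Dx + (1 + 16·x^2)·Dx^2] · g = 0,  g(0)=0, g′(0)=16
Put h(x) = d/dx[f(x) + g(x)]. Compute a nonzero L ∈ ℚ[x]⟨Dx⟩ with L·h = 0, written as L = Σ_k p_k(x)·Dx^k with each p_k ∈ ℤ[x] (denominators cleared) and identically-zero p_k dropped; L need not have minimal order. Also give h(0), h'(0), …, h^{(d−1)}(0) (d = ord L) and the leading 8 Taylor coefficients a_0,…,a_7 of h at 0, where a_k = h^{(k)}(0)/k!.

L = (32 - 256·x - 512·x^2) + (-12 + 48·x + 64·x^2 - 256·x^3)·Dx + (1 + 4·x + 16·x^2 + 64·x^3)·Dx^2  (order 2).
h: a_k = 24, 32, -192, 256/3, 12544/3, 1024/15, -2947072/45, 8192/315, …
ICs: h(0) = 24, h′(0) = 32.

f: a_k = 2, 8, 16, 64/3, 64/3, 256/15, 512/45, 2048/315, …
g: a_k = 0, 16, 0, -256/3, 0, 4096/5, 0, -65536/7, …
Sum ⇒ L₀ = lclm(L_f,L_g) in ℚ(x)⟨Dx⟩.
h=h₀': d/dx-closure on L₀ ⇒ L.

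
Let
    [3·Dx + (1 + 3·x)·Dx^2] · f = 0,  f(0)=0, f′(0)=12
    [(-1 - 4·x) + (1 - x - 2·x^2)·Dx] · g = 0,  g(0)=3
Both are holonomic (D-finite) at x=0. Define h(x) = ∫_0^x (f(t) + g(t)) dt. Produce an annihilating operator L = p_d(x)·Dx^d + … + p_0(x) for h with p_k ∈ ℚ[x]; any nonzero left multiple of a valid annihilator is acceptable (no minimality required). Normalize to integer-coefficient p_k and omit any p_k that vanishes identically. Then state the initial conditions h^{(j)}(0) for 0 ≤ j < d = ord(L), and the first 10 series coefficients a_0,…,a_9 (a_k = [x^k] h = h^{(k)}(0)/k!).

f: a_k = 0, 12, -18, 36, -81, 972/5, -486, 8748/7, -6561/2, 8748, …
g: a_k = 3, 3, 9, 15, 33, 63, 129, 255, 513, 1023, …
L₀ := lclm(L_f,L_g); ord L₀ ≤ 2+1.
h=∫₀ˣh₀: take L = L₀·Dx.
L = (-66 - 270·x - 576·x^2 - 336·x^3 - 288·x^4)·Dx^2 + (-4 - 96·x - 492·x^2 - 832·x^3 - 696·x^4 - 480·x^5)·Dx^3 + (3 + 19·x + 25·x^2 - 39·x^3 - 116·x^4 - 164·x^5 - 96·x^6)·Dx^4  (order 4).
h: a_k = 0, 3, 15/2, -3, 51/4, -48/5, 429/10, -51, 10533/56, -615/2, …
ICs: h(0) = 0, h′(0) = 3, h′′(0) = 15, h′′′(0) = -18.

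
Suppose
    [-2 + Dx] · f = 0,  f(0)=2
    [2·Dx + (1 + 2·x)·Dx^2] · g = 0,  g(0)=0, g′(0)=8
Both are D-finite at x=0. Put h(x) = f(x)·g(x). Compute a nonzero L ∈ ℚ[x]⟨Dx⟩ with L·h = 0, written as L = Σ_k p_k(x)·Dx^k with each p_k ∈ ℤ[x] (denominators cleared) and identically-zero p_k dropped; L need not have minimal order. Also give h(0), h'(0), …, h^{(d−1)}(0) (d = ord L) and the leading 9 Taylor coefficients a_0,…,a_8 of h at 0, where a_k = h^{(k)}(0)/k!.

L = 8·x + (-2 - 8·x)·Dx + (1 + 2·x)·Dx^2  (order 2).
h: a_k = 0, 16, 16, 64/3, 0, 96/5, -224/9, 2944/63, -3712/45, …
ICs: h(0) = 0, h′(0) = 16.

f: a_k = 2, 4, 4, 8/3, 4/3, 8/15, 8/45, 16/315, 4/315, …
g: a_k = 0, 8, -8, 32/3, -16, 128/5, -128/3, 512/7, -128, …
L₀ := L_f ⊗_s L_g (sym. prod.), ord ≤ 2.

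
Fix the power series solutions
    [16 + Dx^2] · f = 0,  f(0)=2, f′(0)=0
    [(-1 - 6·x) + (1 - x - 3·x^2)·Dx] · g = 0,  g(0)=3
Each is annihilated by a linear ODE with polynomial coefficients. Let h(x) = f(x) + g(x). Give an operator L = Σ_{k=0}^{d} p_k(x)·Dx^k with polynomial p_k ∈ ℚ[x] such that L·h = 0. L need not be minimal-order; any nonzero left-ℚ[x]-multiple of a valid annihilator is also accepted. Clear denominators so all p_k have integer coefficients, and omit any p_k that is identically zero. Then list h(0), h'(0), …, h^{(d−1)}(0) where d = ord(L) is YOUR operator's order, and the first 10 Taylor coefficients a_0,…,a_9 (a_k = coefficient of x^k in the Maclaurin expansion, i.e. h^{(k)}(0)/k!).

L = (-464 - 2816·x - 416·x^2 - 2112·x^3 - 5760·x^4 - 6912·x^5) + (192 - 304·x - 672·x^2 + 1312·x^3 + 1008·x^4 - 3456·x^5 - 3456·x^6)·Dx + (-29 - 176·x - 26·x^2 - 132·x^3 - 360·x^4 - 432·x^5)·Dx^2 + (12 - 19·x - 42·x^2 + 82·x^3 + 63·x^4 - 216·x^5 - 216·x^6)·Dx^3  (order 3).
h: a_k = 5, 3, -4, 21, 235/3, 120, 12583/45, 651, 481084/315, 3477, …
ICs: h(0) = 5, h′(0) = 3, h′′(0) = -8.

f: a_k = 2, 0, -16, 0, 64/3, 0, -512/45, 0, 1024/315, 0, …
g: a_k = 3, 3, 12, 21, 57, 120, 291, 651, 1524, 3477, …
Sum ⇒ L₀ = lclm(L_f,L_g) in ℚ(x)⟨Dx⟩.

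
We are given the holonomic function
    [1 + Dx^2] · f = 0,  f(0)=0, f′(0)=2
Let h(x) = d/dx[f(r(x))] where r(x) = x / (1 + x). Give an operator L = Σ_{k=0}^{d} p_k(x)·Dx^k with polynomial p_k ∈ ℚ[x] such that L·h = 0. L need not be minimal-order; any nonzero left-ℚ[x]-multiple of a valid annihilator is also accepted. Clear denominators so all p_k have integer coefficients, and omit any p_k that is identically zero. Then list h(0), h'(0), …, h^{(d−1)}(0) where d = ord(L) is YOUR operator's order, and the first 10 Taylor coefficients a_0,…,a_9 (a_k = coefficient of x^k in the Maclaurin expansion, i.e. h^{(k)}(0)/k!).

f: a_k = 0, 2, 0, -1/3, 0, 1/60, 0, -1/2520, 0, 1/181440, …
h₀=f(r): pull back L_f along r ⇒ L₀.
h=h₀': d/dx-closure on L₀ ⇒ L.
L = (7 + 12·x + 6·x^2) + (6 + 18·x + 18·x^2 + 6·x^3)·Dx + (1 + 4·x + 6·x^2 + 4·x^3 + x^4)·Dx^2  (order 2).
h: a_k = 2, -4, 5, -4, 1/12, 15/2, -6931/360, 1591/45, -224179/4032, 159935/2016, …
ICs: h(0) = 2, h′(0) = -4.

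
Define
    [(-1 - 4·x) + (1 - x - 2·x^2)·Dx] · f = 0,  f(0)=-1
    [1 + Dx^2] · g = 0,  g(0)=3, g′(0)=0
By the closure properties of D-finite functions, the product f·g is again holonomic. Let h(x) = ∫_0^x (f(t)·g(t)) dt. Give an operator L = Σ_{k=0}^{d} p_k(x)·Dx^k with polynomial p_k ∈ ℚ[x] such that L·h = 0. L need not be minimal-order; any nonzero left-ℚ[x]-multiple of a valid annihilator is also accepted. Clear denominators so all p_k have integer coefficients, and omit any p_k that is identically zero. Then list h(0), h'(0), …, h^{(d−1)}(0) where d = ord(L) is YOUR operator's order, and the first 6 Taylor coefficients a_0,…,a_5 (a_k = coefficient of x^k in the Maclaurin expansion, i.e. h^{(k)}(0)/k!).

L = (3 + x + 2·x^2)·Dx + (2 + 8·x)·Dx^2 + (-1 + x + 2·x^2)·Dx^3  (order 3).
h: a_k = 0, -3, -3/2, -5/2, -27/8, -229/40, …
ICs: h(0) = 0, h′(0) = -3, h′′(0) = -3.

f: a_k = -1, -1, -3, -5, -11, -21, …
g: a_k = 3, 0, -3/2, 0, 1/8, 0, …
f·g: L₀ = L_f ⊗_s L_g, ord ≤ 1·2.
h=∫₀ˣh₀: take L = L₀·Dx.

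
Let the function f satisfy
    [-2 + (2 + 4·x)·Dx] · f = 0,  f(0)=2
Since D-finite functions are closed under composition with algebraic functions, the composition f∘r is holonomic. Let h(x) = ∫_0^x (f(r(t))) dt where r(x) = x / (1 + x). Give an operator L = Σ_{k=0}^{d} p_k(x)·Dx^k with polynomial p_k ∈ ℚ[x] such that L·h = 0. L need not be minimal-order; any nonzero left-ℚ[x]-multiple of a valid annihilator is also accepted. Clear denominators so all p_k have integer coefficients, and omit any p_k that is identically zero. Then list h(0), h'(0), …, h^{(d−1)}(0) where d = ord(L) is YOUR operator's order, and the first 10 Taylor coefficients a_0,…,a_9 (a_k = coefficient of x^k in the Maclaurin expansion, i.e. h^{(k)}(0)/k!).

f: a_k = 2, 2, -1, 1, -5/4, 7/4, -21/8, 33/8, -429/64, 715/64, …
f∘r: x↦r, Dx↦Dx/r' in L_f ⇒ L₀.
Integrate: L := L₀·Dx.
L = -Dx + (1 + 4·x + 3·x^2)·Dx^2  (order 2).
h: a_k = 0, 2, 1, -1, 5/4, -37/20, 25/8, -327/56, 753/64, -1605/64, …
ICs: h(0) = 0, h′(0) = 2.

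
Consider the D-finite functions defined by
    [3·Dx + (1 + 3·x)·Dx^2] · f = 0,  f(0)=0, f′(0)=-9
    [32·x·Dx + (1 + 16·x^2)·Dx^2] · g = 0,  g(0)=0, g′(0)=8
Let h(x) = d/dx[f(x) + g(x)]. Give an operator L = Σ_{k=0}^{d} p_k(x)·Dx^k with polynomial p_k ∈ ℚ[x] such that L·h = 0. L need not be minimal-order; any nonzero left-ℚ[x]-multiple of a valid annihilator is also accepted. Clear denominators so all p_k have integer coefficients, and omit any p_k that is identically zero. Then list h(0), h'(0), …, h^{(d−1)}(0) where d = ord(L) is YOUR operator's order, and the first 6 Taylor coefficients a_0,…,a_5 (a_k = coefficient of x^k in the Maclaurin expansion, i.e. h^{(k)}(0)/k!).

f: a_k = 0, -9, 27/2, -27, 243/4, -729/5, …
g: a_k = 0, 8, 0, -128/3, 0, 2048/5, …
L₀ := lclm(L_f,L_g); ord L₀ ≤ 2+2.
Derive L from L₀ (diff closure).
L = (-96 - 864·x + 4608·x^2 + 4608·x^3) + (-50 - 192·x + 672·x^2 + 9216·x^3 + 9216·x^4)·Dx + (-3 + 23·x + 96·x^2 + 512·x^3 + 2304·x^4 + 2304·x^5)·Dx^2  (order 2).
h: a_k = -1, 27, -209, 243, 1319, 2187, …
ICs: h(0) = -1, h′(0) = 27.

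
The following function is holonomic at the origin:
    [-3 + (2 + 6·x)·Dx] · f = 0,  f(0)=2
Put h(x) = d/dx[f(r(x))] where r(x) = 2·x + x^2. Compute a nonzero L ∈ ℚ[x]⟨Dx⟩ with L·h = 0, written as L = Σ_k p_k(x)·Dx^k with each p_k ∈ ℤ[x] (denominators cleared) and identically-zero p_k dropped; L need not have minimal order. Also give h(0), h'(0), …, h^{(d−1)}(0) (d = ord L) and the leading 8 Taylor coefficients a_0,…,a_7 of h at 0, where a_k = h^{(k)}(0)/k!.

f: a_k = 2, 3, -9/4, 27/8, -405/64, 1701/128, -15309/512, 72171/1024, …
Substitute x→r, Dx→(1/r')Dx; clear ⇒ L₀.
h₀' ⇒ L via d/dx closure of L₀.
L = -2 + (-1 - 7·x - 9·x^2 - 3·x^3)·Dx  (order 1).
h: a_k = 6, -12, 54, -252, 1215, -5994, 30051, -152442, …
ICs: h(0) = 6.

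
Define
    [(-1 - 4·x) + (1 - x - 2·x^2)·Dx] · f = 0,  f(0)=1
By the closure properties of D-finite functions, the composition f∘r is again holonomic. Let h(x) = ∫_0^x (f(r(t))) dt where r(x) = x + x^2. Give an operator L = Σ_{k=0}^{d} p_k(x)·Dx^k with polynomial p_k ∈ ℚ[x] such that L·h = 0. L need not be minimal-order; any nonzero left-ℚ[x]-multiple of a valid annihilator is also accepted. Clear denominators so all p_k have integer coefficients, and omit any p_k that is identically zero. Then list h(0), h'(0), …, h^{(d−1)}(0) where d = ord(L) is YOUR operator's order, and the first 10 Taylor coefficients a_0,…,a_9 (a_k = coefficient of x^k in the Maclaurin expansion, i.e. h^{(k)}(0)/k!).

L = (1 + 6·x + 12·x^2 + 8·x^3)·Dx + (-1 + x + 3·x^2 + 4·x^3 + 2·x^4)·Dx^2  (order 2).
h: a_k = 0, 1, 1/2, 4/3, 11/4, 29/5, 40/3, 219/7, 597/8, 544/3, …
ICs: h(0) = 0, h′(0) = 1.

f: a_k = 1, 1, 3, 5, 11, 21, 43, 85, 171, 341, …
h₀=f(r): pull back L_f along r ⇒ L₀.
∫: right-multiply L₀ by Dx.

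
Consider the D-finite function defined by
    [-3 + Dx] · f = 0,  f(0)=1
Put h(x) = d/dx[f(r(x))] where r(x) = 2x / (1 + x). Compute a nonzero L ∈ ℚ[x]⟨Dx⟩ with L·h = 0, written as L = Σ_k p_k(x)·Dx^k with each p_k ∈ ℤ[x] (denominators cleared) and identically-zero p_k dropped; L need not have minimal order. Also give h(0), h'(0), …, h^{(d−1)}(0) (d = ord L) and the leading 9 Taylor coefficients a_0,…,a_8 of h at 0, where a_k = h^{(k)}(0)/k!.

f: a_k = 1, 3, 9/2, 9/2, 27/8, 81/40, 81/80, 243/560, 729/4480, …
f∘r: x↦r, Dx↦Dx/r' in L_f ⇒ L₀.
Differentiate: ansatz ord ≤ ord L₀ ⇒ L.
L = (4 - 2·x) + (-1 - 2·x - x^2)·Dx  (order 1).
h: a_k = 6, 24, 18, -24, -6, 144/5, -114/5, -96/35, 918/35, …
ICs: h(0) = 6.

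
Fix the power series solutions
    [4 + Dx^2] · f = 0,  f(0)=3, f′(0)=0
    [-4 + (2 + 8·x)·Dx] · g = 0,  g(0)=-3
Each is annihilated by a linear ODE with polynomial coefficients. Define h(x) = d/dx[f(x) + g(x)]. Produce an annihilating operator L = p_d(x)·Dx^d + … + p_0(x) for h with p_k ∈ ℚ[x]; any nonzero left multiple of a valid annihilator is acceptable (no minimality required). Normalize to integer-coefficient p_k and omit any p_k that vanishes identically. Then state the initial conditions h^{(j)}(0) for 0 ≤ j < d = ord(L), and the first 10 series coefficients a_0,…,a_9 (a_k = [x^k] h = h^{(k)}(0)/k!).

L = (-32 - 16·x - 32·x^2) + (-4 - 24·x - 48·x^2 - 64·x^3)·Dx + (-8 - 4·x - 8·x^2)·Dx^2 + (-1 - 6·x - 12·x^2 - 16·x^3)·Dx^3  (order 3).
h: a_k = -6, 0, -36, 128, -420, 7552/5, -5544, 2162176/105, -77220, 275675392/945, …
ICs: h(0) = -6, h′(0) = 0, h′′(0) = -72.

f: a_k = 3, 0, -6, 0, 2, 0, -4/15, 0, 2/105, 0, …
g: a_k = -3, -6, 6, -12, 30, -84, 252, -792, 2574, -8580, …
f+g: L₀ = lclm(L_f,L_g), ord ≤ 2+1.
Derive L from L₀ (diff closure).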